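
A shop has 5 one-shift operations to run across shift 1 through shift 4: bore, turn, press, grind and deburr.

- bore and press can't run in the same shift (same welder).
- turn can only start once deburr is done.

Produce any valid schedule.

turn in shift 2; grind in shift 1; deburr in shift 1; bore in shift 1; press in shift 2

Checking: deburr(shift 1) before turn(shift 2); bore(shift 1) != press(shift 2).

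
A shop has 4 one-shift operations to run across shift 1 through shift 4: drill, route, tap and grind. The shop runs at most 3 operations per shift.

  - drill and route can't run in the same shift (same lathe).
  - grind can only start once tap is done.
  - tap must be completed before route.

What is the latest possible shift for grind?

shift 4

Precedence pushes grind to at least shift 2.
grind at shift 4 is achievable: tap in shift 1, drill in shift 1, grind in shift 4, route in shift 2.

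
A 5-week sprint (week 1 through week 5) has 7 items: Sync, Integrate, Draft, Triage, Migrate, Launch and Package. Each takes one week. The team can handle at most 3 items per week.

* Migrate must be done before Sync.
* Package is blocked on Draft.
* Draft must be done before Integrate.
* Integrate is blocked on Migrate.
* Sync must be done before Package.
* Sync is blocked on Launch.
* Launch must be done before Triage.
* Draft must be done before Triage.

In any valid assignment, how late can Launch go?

Downstream work caps Launch at week 3.
Launch at week 3 is achievable: Draft in week 1; Migrate in week 1; Package in week 5; Triage in week 4; Sync in week 4; Integrate in week 2; Launch in week 3.

week 3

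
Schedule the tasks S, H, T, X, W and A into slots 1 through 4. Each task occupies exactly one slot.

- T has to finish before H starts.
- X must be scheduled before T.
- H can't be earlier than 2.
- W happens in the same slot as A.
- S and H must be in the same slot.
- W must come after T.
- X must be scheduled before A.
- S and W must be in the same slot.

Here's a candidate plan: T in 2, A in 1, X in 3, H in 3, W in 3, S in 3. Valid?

S and H must be in the same slot — holds.
S and W must be in the same slot — holds.
W must come after T — holds.
T has to finish before H starts — holds.
X must be scheduled before A — violated.
H can't be earlier than 2 — holds.
W happens in the same slot as A — violated.
X must be scheduled before T — violated.

No — it violates: X must be scheduled before A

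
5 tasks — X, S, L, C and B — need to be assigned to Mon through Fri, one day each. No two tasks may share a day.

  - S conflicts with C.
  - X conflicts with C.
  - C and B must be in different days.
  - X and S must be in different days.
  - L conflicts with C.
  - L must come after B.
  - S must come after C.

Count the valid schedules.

30

Splitting on X: it can be Mon (6), Tue (6), Wed (6), Thu (6), Fri (6). Listing each branch's schedules as (S, L, C, B):
X=Mon: (Wed,Fri,Tue,Thu) (Thu,Fri,Tue,Wed) (Thu,Fri,Wed,Tue) (Fri,Wed,Thu,Tue) (Fri,Thu,Tue,Wed) (Fri,Thu,Wed,Tue) — 6.
X=Tue: (Wed,Fri,Mon,Thu) (Thu,Fri,Mon,Wed) (Thu,Fri,Wed,Mon) (Fri,Wed,Thu,Mon) (Fri,Thu,Mon,Wed) (Fri,Thu,Wed,Mon) — 6.
X=Wed: (Tue,Fri,Mon,Thu) (Thu,Fri,Mon,Tue) (Thu,Fri,Tue,Mon) (Fri,Tue,Thu,Mon) (Fri,Thu,Mon,Tue) (Fri,Thu,Tue,Mon) — 6.
X=Thu: (Tue,Fri,Mon,Wed) (Wed,Fri,Mon,Tue) (Wed,Fri,Tue,Mon) (Fri,Tue,Wed,Mon) (Fri,Wed,Mon,Tue) (Fri,Wed,Tue,Mon) — 6.
X=Fri: (Tue,Thu,Mon,Wed) (Wed,Thu,Mon,Tue) (Wed,Thu,Tue,Mon) (Thu,Tue,Wed,Mon) (Thu,Wed,Mon,Tue) (Thu,Wed,Tue,Mon) — 6.
Summing: 6 + 6 + 6 + 6 + 6 = 30.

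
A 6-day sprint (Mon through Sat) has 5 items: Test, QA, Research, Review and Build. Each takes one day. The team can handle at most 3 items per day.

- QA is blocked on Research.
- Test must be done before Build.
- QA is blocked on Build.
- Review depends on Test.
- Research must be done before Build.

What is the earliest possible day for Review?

Tue

Precedence pushes Review to at least Tue.
Review at Tue is achievable: Research=Mon; Build=Tue; Test=Mon; QA=Wed; Review=Tue.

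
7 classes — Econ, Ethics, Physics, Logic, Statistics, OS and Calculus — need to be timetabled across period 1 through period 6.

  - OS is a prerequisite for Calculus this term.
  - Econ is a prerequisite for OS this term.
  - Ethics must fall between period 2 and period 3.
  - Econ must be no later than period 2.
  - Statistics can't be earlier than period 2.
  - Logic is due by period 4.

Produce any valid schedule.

Calculus=period 3; OS=period 2; Statistics=period 2; Logic=period 1; Econ=period 1; Ethics=period 2; Physics=period 1

Checking: Econ(period 1) before OS(period 2); OS(period 2) before Calculus(period 3); Ethics=period 2 in [period 2,period 3]; Statistics=period 2 in [period 2,period 6]; Logic=period 1 in [period 1,period 4]; Econ=period 1 in [period 1,period 2].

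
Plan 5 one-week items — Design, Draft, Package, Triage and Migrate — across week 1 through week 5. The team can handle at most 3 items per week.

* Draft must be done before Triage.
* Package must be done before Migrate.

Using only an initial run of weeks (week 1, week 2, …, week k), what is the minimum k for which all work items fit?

The precedence chain requires at least 2 distinct weeks.
With at most 3 per week and 5 work items, at least 2 weeks are needed.
2 works (last occupied week: week 2): for example Design=week 1, Triage=week 2, Package=week 1, Draft=week 1, Migrate=week 2.

2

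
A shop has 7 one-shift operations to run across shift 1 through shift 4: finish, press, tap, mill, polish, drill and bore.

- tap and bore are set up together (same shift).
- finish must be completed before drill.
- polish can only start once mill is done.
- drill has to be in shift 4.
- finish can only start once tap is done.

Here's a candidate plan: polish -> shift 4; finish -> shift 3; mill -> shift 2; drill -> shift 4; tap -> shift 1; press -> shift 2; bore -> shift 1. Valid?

Valid

polish can only start once mill is done — holds.
drill has to be in shift 4 — holds.
finish must be completed before drill — holds.
tap and bore are set up together (same shift) — holds.
finish can only start once tap is done — holds.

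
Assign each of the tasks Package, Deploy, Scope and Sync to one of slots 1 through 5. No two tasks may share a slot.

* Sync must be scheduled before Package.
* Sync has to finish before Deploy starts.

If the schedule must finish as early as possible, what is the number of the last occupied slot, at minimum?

slot 4

The precedence chain requires at least 2 distinct slots.
With at most 1 per slot and 4 tasks, at least 4 slots are needed.
4 works (last occupied slot: 4): for example Sync -> 1, Package -> 2, Deploy -> 3, Scope -> 4.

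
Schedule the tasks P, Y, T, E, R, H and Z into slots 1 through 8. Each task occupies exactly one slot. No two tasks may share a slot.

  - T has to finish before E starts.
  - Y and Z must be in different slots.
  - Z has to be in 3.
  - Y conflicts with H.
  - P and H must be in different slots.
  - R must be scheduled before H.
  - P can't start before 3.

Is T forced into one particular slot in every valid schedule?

No

T can be 1 (e.g. T in 1, E in 2, R in 5, H in 6, Y in 7, P in 4, Z in 3) or 2 (e.g. E in 5; R in 1; H in 6; T in 2; Y in 7; P in 4; Z in 3).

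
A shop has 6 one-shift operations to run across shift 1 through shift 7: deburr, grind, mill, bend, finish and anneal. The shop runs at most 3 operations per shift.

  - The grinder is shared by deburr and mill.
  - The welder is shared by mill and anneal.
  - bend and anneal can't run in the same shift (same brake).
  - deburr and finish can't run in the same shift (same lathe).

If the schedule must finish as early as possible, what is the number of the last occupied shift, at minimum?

2

With at most 3 per shift and 6 operations, at least 2 shifts are needed.
2 works (last occupied shift: shift 2): for example finish=shift 2, grind=shift 1, bend=shift 2, anneal=shift 1, mill=shift 2, deburr=shift 1.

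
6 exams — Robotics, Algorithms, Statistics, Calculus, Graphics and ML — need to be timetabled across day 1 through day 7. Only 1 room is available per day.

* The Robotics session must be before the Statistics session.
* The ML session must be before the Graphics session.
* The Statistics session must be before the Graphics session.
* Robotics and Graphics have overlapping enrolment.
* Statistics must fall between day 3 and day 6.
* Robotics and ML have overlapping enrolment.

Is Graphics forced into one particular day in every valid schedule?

Graphics can be day 4 (e.g. Calculus -> day 6; Robotics -> day 1; Statistics -> day 3; ML -> day 2; Algorithms -> day 5; Graphics -> day 4) or day 5 (e.g. Robotics -> day 1; ML -> day 2; Statistics -> day 3; Algorithms -> day 4; Calculus -> day 6; Graphics -> day 5).

No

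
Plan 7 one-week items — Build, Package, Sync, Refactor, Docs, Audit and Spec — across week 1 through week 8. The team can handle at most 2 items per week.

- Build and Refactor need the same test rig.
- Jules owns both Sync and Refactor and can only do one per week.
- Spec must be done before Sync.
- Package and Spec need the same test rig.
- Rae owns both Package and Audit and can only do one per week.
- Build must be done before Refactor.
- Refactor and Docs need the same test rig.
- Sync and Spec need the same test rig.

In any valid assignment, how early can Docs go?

Docs at week 1 is achievable: Build=week 1; Refactor=week 2; Audit=week 4; Sync=week 3; Package=week 3; Spec=week 2; Docs=week 1.

week 1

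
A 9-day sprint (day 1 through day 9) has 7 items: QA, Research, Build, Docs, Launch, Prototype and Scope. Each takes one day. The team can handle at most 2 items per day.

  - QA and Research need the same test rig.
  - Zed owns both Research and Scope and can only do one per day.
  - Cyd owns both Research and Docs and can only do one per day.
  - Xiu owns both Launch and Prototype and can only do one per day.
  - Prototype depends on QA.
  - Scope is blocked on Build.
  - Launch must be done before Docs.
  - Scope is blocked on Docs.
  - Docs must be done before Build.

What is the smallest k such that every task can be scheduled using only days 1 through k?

4

The precedence chain requires at least 4 distinct days.
With at most 2 per day and 7 tasks, at least 4 days are needed.
4 works (last occupied day: day 4): for example Launch=day 1, QA=day 1, Prototype=day 2, Research=day 3, Build=day 3, Scope=day 4, Docs=day 2.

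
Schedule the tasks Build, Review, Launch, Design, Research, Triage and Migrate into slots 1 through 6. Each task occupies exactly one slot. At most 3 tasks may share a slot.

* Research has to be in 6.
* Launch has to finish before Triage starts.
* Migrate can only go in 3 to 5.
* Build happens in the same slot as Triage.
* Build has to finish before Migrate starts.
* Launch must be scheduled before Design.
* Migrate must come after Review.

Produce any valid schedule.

Build=2, Migrate=3, Design=2, Review=1, Research=6, Launch=1, Triage=2

Checking: Launch(1) before Triage(2); Build(2) before Migrate(3); Launch(1) before Design(2); Review(1) before Migrate(3); Build = Triage = 2; Migrate=3 in [3,5]; Research=6 in [6,6]; max 3 per slot (cap 3).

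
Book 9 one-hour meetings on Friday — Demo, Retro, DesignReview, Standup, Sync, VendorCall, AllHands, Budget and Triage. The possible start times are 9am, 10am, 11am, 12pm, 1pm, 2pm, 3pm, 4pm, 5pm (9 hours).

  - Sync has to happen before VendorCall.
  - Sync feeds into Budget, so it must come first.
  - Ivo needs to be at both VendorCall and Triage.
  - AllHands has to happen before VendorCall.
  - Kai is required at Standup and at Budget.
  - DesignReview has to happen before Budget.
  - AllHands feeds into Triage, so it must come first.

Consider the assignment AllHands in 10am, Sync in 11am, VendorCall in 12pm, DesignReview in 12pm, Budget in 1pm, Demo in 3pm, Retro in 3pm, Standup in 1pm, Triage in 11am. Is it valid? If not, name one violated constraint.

No. Kai is required at Standup and at Budget is not satisfied.

Sync has to happen before VendorCall — holds.
DesignReview has to happen before Budget — holds.
Sync feeds into Budget, so it must come first — holds.
Kai is required at Standup and at Budget — violated.
AllHands has to happen before VendorCall — holds.
AllHands feeds into Triage, so it must come first — holds.
Ivo needs to be at both VendorCall and Triage — holds.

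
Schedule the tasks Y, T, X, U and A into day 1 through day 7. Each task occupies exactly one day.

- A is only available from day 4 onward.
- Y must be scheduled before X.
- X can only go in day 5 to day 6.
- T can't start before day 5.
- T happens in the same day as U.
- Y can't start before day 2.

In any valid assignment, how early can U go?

U must be in the same day as T, which can't be before day 5, so U is at least day 5.
U at day 5 is achievable: A=day 4; U=day 5; T=day 5; Y=day 2; X=day 5.

day 5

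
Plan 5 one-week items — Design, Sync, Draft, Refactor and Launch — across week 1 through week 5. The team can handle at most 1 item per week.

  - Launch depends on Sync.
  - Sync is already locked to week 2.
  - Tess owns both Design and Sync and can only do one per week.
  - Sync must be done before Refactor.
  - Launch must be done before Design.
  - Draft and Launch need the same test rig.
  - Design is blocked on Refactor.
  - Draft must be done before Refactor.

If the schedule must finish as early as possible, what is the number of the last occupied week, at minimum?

The precedence chain requires at least 3 distinct weeks.
With at most 1 per week and 5 tasks, at least 5 weeks are needed.
Propagating the time windows through the other constraints, Design can't land before week 4, so the schedule must run through at least week 4.
5 works (last occupied week: week 5): for example Launch -> week 4, Refactor -> week 3, Design -> week 5, Draft -> week 1, Sync -> week 2.

week 5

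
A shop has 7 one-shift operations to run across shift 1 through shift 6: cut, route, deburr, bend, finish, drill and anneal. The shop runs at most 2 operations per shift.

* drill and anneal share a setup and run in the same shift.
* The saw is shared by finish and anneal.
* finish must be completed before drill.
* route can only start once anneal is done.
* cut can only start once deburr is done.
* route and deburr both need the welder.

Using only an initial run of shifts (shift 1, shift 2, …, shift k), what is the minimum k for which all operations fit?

The precedence chain requires at least 3 distinct shifts.
With at most 2 per shift and 7 operations, at least 4 shifts are needed.
4 works (last occupied shift: shift 4): for example route -> shift 4; cut -> shift 2; anneal -> shift 3; bend -> shift 2; finish -> shift 1; drill -> shift 3; deburr -> shift 1.

4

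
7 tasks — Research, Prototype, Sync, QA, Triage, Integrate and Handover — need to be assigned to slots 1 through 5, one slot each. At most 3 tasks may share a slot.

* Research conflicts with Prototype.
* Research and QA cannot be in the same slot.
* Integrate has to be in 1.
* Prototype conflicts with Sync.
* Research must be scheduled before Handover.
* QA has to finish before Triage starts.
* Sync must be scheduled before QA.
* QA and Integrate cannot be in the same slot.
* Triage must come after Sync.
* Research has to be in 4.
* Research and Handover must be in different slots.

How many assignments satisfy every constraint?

21

Splitting on Prototype: it can be 1 (2), 2 (5), 3 (7), 5 (7). Listing each branch's schedules as (Research, Sync, QA, Triage, Integrate, Handover):
Prototype=1: (4,2,3,4,1,5) (4,2,3,5,1,5) — 2.
Prototype=2: (4,1,2,3,1,5) (4,1,2,4,1,5) (4,1,2,5,1,5) (4,1,3,4,1,5) (4,1,3,5,1,5) — 5.
Prototype=3: (4,1,2,3,1,5) (4,1,2,4,1,5) (4,1,2,5,1,5) (4,1,3,4,1,5) (4,1,3,5,1,5) (4,2,3,4,1,5) (4,2,3,5,1,5) — 7.
Prototype=5: (4,1,2,3,1,5) (4,1,2,4,1,5) (4,1,2,5,1,5) (4,1,3,4,1,5) (4,1,3,5,1,5) (4,2,3,4,1,5) (4,2,3,5,1,5) — 7.
Summing: 2 + 5 + 7 + 7 = 21.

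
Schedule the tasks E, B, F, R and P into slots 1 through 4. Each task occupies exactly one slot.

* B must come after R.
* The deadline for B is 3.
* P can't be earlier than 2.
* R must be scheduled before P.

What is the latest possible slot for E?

E at 4 is achievable: R=1; F=1; P=2; B=2; E=4.

4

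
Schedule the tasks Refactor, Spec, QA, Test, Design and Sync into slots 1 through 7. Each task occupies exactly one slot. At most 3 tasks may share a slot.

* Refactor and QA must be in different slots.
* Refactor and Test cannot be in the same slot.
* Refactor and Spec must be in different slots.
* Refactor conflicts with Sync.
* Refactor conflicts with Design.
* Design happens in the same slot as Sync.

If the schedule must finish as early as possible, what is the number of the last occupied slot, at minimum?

slot 3

With at most 3 per slot and 6 tasks, at least 2 slots are needed.
Could 2 slots be enough, i.e. nothing placed later than 2? Refactor could only be at {1, 2}; try each:
- suppose Refactor is at 1; Sync can't share with Refactor (1) → {2}; QA can't share with Refactor (1) → {2}; Spec can't share with Refactor (1) → {2}; Test can't share with Refactor (1) → {2}; Design can't share with Refactor (1) → {2}; that puts Spec, QA, Test, Design and Sync all in 2 — more than 3 per slot.
- suppose Refactor is at 2; Sync can't share with Refactor (2) → {1}; QA can't share with Refactor (2) → {1}; Spec can't share with Refactor (2) → {1}; Test can't share with Refactor (2) → {1}; Design can't share with Refactor (2) → {1}; that puts Spec, QA, Test, Design and Sync all in 1 — more than 3 per slot.
Every option fails, so 2 slots is not enough.
3 works (last occupied slot: 3): for example Sync -> 3, QA -> 2, Design -> 3, Test -> 2, Spec -> 2, Refactor -> 1.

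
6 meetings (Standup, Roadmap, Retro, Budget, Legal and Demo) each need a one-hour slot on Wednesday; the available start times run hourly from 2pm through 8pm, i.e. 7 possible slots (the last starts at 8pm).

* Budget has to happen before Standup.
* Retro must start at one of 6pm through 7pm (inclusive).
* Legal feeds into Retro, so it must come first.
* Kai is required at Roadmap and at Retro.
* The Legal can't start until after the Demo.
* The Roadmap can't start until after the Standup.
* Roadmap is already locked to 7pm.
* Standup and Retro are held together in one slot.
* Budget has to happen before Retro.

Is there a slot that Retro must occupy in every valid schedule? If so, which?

6pm

Retro's window is 6pm–7pm.
Roadmap is fixed at 7pm, and Retro can't share a slot with Roadmap.
So Retro must be 6pm.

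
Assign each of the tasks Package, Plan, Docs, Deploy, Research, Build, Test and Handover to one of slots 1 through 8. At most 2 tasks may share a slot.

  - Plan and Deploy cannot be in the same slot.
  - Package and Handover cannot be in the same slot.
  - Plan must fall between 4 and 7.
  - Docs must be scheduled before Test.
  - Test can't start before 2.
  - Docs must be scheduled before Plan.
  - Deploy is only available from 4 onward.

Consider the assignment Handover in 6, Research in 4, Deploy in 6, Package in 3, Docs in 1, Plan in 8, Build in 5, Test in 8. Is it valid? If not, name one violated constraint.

Docs must be scheduled before Test — holds.
Plan and Deploy cannot be in the same slot — holds.
Test can't start before 2 — holds.
At most 2 tasks may share a slot — holds.
Docs must be scheduled before Plan — holds.
Package and Handover cannot be in the same slot — holds.
Deploy is only available from 4 onward — holds.
Plan must fall between 4 and 7 — violated.

Invalid. Plan must fall between 4 and 7.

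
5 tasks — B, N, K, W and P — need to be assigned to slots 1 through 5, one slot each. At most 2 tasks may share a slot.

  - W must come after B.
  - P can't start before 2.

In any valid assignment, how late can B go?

4

Downstream work caps B at 4.
B at 4 is achievable: B=4; N=1; W=5; K=1; P=2.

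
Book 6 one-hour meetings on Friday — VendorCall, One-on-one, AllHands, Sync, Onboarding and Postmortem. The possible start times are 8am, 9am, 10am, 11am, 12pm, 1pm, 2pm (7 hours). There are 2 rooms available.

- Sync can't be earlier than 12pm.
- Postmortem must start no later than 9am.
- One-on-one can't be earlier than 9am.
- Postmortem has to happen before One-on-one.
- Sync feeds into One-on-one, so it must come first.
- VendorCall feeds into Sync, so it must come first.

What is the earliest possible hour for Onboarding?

8am

Onboarding at 8am is achievable: Postmortem -> 8am; Sync -> 12pm; AllHands -> 9am; One-on-one -> 1pm; Onboarding -> 8am; VendorCall -> 9am.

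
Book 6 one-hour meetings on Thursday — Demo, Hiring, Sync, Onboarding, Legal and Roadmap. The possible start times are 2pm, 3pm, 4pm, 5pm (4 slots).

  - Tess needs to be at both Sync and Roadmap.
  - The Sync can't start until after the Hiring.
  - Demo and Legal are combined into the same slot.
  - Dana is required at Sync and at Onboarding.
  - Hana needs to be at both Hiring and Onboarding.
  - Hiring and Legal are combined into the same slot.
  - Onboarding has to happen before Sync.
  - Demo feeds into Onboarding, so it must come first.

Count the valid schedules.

Splitting on Demo: it can be 2pm (9), 3pm (3). Listing each branch's schedules as (Hiring, Sync, Onboarding, Legal, Roadmap):
Demo=2pm: (2pm,4pm,3pm,2pm,2pm) (2pm,4pm,3pm,2pm,3pm) (2pm,4pm,3pm,2pm,5pm) (2pm,5pm,3pm,2pm,2pm) (2pm,5pm,3pm,2pm,3pm) (2pm,5pm,3pm,2pm,4pm) (2pm,5pm,4pm,2pm,2pm) (2pm,5pm,4pm,2pm,3pm) (2pm,5pm,4pm,2pm,4pm) — 9.
Demo=3pm: (3pm,5pm,4pm,3pm,2pm) (3pm,5pm,4pm,3pm,3pm) (3pm,5pm,4pm,3pm,4pm) — 3.
Summing: 9 + 3 = 12.

12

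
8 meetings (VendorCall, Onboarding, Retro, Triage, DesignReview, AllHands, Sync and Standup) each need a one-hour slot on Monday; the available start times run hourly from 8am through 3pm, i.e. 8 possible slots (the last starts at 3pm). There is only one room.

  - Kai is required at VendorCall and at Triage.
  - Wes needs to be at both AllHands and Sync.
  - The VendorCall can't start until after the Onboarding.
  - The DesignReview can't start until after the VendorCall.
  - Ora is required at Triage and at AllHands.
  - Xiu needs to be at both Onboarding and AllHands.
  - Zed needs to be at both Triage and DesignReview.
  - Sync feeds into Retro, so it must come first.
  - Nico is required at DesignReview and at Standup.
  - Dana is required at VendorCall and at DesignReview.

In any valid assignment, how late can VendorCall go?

Precedence pushes VendorCall to at least 9am; downstream work caps VendorCall at 2pm.
VendorCall at 2pm is achievable: Standup -> 1pm, AllHands -> 12pm, DesignReview -> 3pm, VendorCall -> 2pm, Sync -> 9am, Onboarding -> 8am, Retro -> 10am, Triage -> 11am.

2pm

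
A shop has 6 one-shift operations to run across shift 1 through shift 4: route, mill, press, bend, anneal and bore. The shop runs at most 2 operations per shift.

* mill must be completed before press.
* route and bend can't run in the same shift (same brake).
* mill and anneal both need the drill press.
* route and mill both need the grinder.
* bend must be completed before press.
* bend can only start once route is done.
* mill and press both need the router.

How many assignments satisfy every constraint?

55

Splitting on route: it can be shift 1 (39), shift 2 (16). Listing each branch's schedules as (mill, press, bend, anneal, bore) by shift number:
route=shift 1: (2,3,2,1,3) (2,3,2,1,4) (2,3,2,3,1) (2,3,2,3,4) (2,3,2,4,1) (2,3,2,4,3) (2,3,2,4,4) (2,4,2,1,3) (2,4,2,1,4) (2,4,2,3,1) (2,4,2,3,3) (2,4,2,3,4) (2,4,2,4,1) (2,4,2,4,3) (2,4,3,1,2) (2,4,3,1,3) (2,4,3,1,4) (2,4,3,3,1) (2,4,3,3,2) (2,4,3,3,4) (2,4,3,4,1) (2,4,3,4,2) (2,4,3,4,3) (3,4,2,1,2) (3,4,2,1,3) (3,4,2,1,4) (3,4,2,2,1) (3,4,2,2,3) (3,4,2,2,4) (3,4,2,4,1) (3,4,2,4,2) (3,4,2,4,3) (3,4,3,1,2) (3,4,3,1,4) (3,4,3,2,1) (3,4,3,2,2) (3,4,3,2,4) (3,4,3,4,1) (3,4,3,4,2) — 39.
route=shift 2: (1,4,3,2,1) (1,4,3,2,3) (1,4,3,2,4) (1,4,3,3,1) (1,4,3,3,2) (1,4,3,3,4) (1,4,3,4,1) (1,4,3,4,2) (1,4,3,4,3) (3,4,3,1,1) (3,4,3,1,2) (3,4,3,1,4) (3,4,3,2,1) (3,4,3,2,4) (3,4,3,4,1) (3,4,3,4,2) — 16.
Summing: 39 + 16 = 55.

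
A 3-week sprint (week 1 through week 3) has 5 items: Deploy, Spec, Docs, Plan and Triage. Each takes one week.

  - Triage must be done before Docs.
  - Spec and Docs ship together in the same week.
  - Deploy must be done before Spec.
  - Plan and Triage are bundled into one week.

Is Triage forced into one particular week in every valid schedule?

No

Triage can be week 1 (e.g. Docs=week 2, Spec=week 2, Triage=week 1, Plan=week 1, Deploy=week 1) or week 2 (e.g. Plan -> week 2; Deploy -> week 1; Docs -> week 3; Spec -> week 3; Triage -> week 2).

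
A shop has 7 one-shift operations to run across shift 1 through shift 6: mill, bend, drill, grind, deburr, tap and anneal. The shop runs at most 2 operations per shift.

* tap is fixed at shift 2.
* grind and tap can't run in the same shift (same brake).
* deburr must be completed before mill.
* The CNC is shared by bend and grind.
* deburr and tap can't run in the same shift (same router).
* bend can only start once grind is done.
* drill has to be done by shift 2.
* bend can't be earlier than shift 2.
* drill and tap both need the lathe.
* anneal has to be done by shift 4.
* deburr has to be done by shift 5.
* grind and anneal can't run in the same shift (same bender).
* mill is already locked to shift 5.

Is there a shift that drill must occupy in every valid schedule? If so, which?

drill's window is shift 1–shift 2.
tap is fixed at shift 2, and drill can't share a shift with tap.
So drill must be shift 1.

shift 1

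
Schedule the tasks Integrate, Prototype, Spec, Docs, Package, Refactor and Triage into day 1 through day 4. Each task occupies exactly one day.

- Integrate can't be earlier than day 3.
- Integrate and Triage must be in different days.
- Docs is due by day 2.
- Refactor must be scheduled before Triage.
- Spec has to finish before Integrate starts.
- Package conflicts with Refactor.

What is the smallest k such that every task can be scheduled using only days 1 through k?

The precedence chain requires at least 2 distinct days.
Integrate can't be placed before day 3, so the schedule must run through at least day 3.
3 works (last occupied day: day 3): for example Prototype=day 1, Docs=day 1, Refactor=day 1, Integrate=day 3, Triage=day 2, Package=day 2, Spec=day 1.

3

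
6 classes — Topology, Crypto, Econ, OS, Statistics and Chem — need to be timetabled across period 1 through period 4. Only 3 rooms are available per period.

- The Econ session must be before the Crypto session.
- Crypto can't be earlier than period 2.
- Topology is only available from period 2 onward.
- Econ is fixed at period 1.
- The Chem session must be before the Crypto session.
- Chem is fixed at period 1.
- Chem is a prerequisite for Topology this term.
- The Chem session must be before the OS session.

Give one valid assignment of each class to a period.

Crypto=period 2, Chem=period 1, Topology=period 2, OS=period 2, Econ=period 1, Statistics=period 1

Checking: Chem(period 1) before Topology(period 2); Econ(period 1) before Crypto(period 2); Chem(period 1) before OS(period 2); Chem(period 1) before Crypto(period 2); Topology=period 2 in [period 2,period 4]; Chem=period 1 in [period 1,period 1]; Econ=period 1 in [period 1,period 1]; Crypto=period 2 in [period 2,period 4]; max 3 per period (cap 3).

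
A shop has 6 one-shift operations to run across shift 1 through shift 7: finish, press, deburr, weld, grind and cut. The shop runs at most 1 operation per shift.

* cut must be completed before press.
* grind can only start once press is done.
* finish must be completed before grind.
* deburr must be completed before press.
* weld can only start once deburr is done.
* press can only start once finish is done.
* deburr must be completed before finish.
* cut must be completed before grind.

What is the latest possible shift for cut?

shift 5

Downstream work caps cut at shift 5.
cut at shift 5 is achievable: press in shift 6, grind in shift 7, deburr in shift 1, cut in shift 5, finish in shift 2, weld in shift 3.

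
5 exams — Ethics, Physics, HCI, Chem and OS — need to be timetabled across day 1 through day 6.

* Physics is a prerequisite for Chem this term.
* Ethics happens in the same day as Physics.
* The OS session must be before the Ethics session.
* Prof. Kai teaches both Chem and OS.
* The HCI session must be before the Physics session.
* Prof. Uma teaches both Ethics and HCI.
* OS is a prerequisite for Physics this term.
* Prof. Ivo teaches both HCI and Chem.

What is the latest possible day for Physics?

Precedence pushes Physics to at least day 2; downstream work caps Physics at day 5.
Physics at day 5 is achievable: OS=day 1; Chem=day 6; Physics=day 5; Ethics=day 5; HCI=day 1.

day 5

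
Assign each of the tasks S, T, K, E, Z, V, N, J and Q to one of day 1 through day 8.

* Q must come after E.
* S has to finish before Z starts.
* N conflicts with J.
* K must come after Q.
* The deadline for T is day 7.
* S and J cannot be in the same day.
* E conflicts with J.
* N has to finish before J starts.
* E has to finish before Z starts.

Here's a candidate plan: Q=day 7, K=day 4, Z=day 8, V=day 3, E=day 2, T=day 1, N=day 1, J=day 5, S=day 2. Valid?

Invalid. K must come after Q.

E has to finish before Z starts — holds.
S has to finish before Z starts — holds.
E conflicts with J — holds.
N conflicts with J — holds.
K must come after Q — violated.
Q must come after E — holds.
N has to finish before J starts — holds.
The deadline for T is day 7 — holds.
S and J cannot be in the same day — holds.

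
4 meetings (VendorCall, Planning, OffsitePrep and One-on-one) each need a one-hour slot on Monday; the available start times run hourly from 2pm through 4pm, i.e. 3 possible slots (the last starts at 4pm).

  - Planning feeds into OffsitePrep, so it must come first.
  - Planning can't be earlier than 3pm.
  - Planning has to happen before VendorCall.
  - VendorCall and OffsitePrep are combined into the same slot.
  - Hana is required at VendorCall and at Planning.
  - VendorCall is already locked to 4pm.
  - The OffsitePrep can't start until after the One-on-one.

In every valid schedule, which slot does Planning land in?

3pm

Planning's window is 3pm–4pm.
VendorCall is fixed at 4pm, and Planning can't share a slot with VendorCall.
So Planning must be 3pm.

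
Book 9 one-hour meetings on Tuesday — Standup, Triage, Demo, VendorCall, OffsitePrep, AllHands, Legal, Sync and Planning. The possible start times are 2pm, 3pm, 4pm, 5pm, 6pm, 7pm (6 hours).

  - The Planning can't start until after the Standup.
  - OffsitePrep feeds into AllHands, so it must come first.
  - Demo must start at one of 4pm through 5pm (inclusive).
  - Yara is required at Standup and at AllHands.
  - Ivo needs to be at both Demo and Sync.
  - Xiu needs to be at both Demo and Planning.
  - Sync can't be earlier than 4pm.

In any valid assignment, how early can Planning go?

3pm

Precedence pushes Planning to at least 3pm.
Planning at 3pm is achievable: Triage=2pm, VendorCall=2pm, Legal=2pm, Sync=5pm, Standup=2pm, Planning=3pm, AllHands=3pm, Demo=4pm, OffsitePrep=2pm.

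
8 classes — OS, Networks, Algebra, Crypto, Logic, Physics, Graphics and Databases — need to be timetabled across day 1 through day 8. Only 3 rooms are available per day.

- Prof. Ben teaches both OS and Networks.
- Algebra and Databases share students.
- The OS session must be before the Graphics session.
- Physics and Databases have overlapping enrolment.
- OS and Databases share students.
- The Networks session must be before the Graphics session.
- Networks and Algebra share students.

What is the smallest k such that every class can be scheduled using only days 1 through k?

3 days

The precedence chain requires at least 2 distinct days.
With at most 3 per day and 8 classes, at least 3 days are needed.
3 works (last occupied day: day 3): for example Physics in day 2; Logic in day 2; Crypto in day 1; Graphics in day 3; OS in day 1; Databases in day 3; Networks in day 2; Algebra in day 1.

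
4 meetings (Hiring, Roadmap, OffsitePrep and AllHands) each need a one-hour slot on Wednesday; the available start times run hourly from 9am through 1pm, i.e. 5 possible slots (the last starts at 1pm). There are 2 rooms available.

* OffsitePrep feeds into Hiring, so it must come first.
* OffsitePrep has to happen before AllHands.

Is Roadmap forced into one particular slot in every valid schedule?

No

Roadmap can be 9am (e.g. AllHands=10am, Roadmap=9am, Hiring=10am, OffsitePrep=9am) or 10am (e.g. Roadmap=10am, AllHands=11am, Hiring=10am, OffsitePrep=9am).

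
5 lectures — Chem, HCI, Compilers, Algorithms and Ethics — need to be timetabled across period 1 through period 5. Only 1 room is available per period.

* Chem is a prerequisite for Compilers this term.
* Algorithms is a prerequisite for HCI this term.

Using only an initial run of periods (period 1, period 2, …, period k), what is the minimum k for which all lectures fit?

5

The precedence chain requires at least 2 distinct periods.
With at most 1 per period and 5 lectures, at least 5 periods are needed.
5 works (last occupied period: period 5): for example HCI in period 3; Chem in period 1; Ethics in period 5; Algorithms in period 2; Compilers in period 4.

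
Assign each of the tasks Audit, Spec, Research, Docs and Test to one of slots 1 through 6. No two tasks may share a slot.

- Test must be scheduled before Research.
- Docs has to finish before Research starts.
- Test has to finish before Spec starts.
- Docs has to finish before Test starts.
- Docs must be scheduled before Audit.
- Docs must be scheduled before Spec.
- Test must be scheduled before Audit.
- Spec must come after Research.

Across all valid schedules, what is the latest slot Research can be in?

Precedence pushes Research to at least 3; downstream work caps Research at 5.
Research at 5 is achievable: Research -> 5; Test -> 2; Docs -> 1; Spec -> 6; Audit -> 3.

5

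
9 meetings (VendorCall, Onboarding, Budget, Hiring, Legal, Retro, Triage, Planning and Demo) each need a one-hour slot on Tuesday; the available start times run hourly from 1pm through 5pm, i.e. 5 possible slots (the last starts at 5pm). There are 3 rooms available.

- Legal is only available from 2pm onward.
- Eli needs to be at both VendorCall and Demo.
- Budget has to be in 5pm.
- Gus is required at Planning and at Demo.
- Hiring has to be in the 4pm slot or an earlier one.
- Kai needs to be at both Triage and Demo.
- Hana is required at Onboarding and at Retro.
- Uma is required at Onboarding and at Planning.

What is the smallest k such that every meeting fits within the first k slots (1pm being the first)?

With at most 3 per slot and 9 meetings, at least 3 slots are needed.
Budget can't be placed before 5pm — that is slot 5 counting from 1pm — so the schedule must run through at least 5 slots.
5 works (last occupied slot: 5pm): for example VendorCall in 1pm, Demo in 4pm, Onboarding in 1pm, Budget in 5pm, Hiring in 1pm, Legal in 2pm, Retro in 2pm, Planning in 3pm, Triage in 2pm.

5 slots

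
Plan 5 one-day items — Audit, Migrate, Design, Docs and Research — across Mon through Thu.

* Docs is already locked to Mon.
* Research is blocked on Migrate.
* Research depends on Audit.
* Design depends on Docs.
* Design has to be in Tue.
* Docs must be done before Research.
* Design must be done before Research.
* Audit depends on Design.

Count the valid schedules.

3

Enumerating: Design -> Tue, Research -> Thu, Docs -> Mon, Audit -> Wed, Migrate -> Mon | Docs in Mon, Research in Thu, Design in Tue, Audit in Wed, Migrate in Tue | Research -> Thu; Docs -> Mon; Migrate -> Wed; Design -> Tue; Audit -> Wed.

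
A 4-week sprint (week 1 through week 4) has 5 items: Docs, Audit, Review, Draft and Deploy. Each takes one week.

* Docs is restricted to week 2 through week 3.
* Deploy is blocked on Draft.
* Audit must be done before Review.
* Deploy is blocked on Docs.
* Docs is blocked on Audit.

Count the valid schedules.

30

Splitting on Docs: it can be week 2 (15), week 3 (15). Listing each branch's schedules as (Audit, Review, Draft, Deploy) by week number:
Docs=week 2: (1,2,1,3) (1,2,1,4) (1,2,2,3) (1,2,2,4) (1,2,3,4) (1,3,1,3) (1,3,1,4) (1,3,2,3) (1,3,2,4) (1,3,3,4) (1,4,1,3) (1,4,1,4) (1,4,2,3) (1,4,2,4) (1,4,3,4) — 15.
Docs=week 3: (1,2,1,4) (1,2,2,4) (1,2,3,4) (1,3,1,4) (1,3,2,4) (1,3,3,4) (1,4,1,4) (1,4,2,4) (1,4,3,4) (2,3,1,4) (2,3,2,4) (2,3,3,4) (2,4,1,4) (2,4,2,4) (2,4,3,4) — 15.
Summing: 15 + 15 = 30.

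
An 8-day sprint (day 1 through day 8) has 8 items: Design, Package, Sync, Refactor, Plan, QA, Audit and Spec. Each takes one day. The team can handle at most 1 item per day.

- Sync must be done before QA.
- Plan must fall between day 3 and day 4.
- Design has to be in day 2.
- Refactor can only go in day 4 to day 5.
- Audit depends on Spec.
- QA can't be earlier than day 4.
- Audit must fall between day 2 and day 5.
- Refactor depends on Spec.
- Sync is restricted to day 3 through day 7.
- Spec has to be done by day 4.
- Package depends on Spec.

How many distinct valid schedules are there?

9

Splitting on Package: it can be day 6 (3), day 7 (3), day 8 (3). Listing each branch's schedules as (Design, Sync, Refactor, Plan, QA, Audit, Spec) by day number:
Package=day 6: (2,7,4,3,8,5,1) (2,7,5,3,8,4,1) (2,7,5,4,8,3,1) — 3.
Package=day 7: (2,6,4,3,8,5,1) (2,6,5,3,8,4,1) (2,6,5,4,8,3,1) — 3.
Package=day 8: (2,6,4,3,7,5,1) (2,6,5,3,7,4,1) (2,6,5,4,7,3,1) — 3.
Summing: 3 + 3 + 3 = 9.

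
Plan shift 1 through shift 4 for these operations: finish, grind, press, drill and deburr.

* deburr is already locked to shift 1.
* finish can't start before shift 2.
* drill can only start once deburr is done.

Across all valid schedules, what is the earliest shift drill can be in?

Precedence pushes drill to at least shift 2.
drill at shift 2 is achievable: press in shift 1, grind in shift 1, drill in shift 2, finish in shift 2, deburr in shift 1.

shift 2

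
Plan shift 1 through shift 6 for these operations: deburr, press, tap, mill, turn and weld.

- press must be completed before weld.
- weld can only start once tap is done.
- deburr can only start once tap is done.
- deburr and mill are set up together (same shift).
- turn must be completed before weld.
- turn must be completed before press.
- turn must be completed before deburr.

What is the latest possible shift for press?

Precedence pushes press to at least shift 2; downstream work caps press at shift 5.
press at shift 5 is achievable: tap=shift 1, turn=shift 1, deburr=shift 2, press=shift 5, mill=shift 2, weld=shift 6.

shift 5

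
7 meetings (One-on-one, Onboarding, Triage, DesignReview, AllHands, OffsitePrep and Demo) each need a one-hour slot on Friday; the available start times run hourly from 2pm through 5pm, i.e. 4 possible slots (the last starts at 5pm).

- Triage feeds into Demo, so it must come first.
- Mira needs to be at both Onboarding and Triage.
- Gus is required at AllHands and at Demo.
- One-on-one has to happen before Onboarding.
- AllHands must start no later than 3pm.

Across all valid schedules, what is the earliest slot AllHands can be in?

2pm

AllHands's own window allows nothing later than 3pm.
AllHands at 2pm is achievable: AllHands in 2pm, Demo in 3pm, One-on-one in 2pm, Triage in 2pm, OffsitePrep in 2pm, Onboarding in 3pm, DesignReview in 2pm.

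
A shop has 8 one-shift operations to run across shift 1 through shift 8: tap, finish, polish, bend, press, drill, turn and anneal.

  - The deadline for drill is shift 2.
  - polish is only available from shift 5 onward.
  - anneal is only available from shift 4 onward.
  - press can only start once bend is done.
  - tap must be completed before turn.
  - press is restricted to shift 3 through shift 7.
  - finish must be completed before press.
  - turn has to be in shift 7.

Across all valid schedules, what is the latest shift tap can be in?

Downstream work caps tap at shift 6.
tap at shift 6 is achievable: drill in shift 1; finish in shift 1; tap in shift 6; press in shift 3; bend in shift 1; polish in shift 5; turn in shift 7; anneal in shift 4.

shift 6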